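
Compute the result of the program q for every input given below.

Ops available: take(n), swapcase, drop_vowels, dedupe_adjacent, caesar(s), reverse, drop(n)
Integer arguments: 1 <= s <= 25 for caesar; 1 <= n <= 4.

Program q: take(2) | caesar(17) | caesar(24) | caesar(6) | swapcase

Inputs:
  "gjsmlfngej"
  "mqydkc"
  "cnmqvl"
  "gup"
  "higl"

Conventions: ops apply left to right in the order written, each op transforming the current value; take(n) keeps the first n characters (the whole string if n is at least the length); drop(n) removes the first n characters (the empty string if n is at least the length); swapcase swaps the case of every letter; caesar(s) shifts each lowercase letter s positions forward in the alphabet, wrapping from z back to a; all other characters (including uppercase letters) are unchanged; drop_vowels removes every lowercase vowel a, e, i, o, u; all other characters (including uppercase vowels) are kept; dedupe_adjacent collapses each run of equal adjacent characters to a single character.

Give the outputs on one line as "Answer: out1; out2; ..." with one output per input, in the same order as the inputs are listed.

"BE"; "HL"; "XI"; "BP"; "CD"

Execution, op by op:
  "gjsmlfngej" -> "gj" -> "xa" -> "vy" -> "be" -> "BE"
  "mqydkc" -> "mq" -> "dh" -> "bf" -> "hl" -> "HL"
  "cnmqvl" -> "cn" -> "te" -> "rc" -> "xi" -> "XI"
  "gup" -> "gu" -> "xl" -> "vj" -> "bp" -> "BP"
  "higl" -> "hi" -> "yz" -> "wx" -> "cd" -> "CD"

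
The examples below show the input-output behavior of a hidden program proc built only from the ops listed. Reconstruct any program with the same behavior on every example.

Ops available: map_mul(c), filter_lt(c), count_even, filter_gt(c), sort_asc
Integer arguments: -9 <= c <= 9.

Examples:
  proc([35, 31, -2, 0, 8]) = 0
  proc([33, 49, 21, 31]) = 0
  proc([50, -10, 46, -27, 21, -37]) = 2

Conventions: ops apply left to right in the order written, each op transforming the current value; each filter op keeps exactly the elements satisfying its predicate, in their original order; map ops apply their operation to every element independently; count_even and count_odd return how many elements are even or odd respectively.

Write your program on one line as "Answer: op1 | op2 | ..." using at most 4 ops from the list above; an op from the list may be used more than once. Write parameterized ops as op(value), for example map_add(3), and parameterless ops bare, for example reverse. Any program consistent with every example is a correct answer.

filter_gt(-4) | filter_gt(9) | count_even

Check, running the answer program on each example:
  [35, 31, -2, 0, 8] -> [35, 31, -2, 0, 8] -> [35, 31] -> 0
  [33, 49, 21, 31] -> [33, 49, 21, 31] -> [33, 49, 21, 31] -> 0
  [50, -10, 46, -27, 21, -37] -> [50, 46, 21] -> [50, 46, 21] -> 2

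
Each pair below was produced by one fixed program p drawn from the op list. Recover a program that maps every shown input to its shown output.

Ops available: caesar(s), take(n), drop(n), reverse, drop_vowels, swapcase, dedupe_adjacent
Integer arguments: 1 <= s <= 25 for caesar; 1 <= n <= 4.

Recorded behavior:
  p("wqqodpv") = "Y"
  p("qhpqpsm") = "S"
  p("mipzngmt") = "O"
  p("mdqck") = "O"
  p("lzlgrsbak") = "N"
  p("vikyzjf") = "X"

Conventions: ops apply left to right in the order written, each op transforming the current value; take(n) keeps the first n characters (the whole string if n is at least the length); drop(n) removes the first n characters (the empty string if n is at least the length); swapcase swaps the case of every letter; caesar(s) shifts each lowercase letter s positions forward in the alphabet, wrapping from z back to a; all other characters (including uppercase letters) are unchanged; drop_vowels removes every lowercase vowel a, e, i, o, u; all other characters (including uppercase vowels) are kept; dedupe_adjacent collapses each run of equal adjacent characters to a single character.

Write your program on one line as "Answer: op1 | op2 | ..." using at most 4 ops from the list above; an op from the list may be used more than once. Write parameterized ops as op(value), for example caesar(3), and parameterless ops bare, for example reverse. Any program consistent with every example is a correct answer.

caesar(2) | dedupe_adjacent | take(1) | swapcase

Check, running the answer program on each example:
  "wqqodpv" -> "yssqfrx" -> "ysqfrx" -> "y" -> "Y"
  "qhpqpsm" -> "sjrsruo" -> "sjrsruo" -> "s" -> "S"
  "mipzngmt" -> "okrbpiov" -> "okrbpiov" -> "o" -> "O"
  "mdqck" -> "ofsem" -> "ofsem" -> "o" -> "O"
  "lzlgrsbak" -> "nbnitudcm" -> "nbnitudcm" -> "n" -> "N"
  "vikyzjf" -> "xkmablh" -> "xkmablh" -> "x" -> "X"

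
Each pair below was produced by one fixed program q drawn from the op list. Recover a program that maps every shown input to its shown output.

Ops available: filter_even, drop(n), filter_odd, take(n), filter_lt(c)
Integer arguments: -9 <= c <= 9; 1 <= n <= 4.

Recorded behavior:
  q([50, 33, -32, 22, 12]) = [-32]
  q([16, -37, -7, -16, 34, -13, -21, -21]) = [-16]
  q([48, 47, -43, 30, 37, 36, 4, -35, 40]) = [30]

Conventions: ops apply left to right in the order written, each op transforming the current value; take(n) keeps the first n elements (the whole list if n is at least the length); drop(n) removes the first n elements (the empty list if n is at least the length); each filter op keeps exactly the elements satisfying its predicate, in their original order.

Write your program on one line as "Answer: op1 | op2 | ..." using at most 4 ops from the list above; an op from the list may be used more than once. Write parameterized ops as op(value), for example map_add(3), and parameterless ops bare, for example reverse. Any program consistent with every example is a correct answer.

filter_even | take(2) | drop(1)

Check, running the answer program on each example:
  [50, 33, -32, 22, 12] -> [50, -32, 22, 12] -> [50, -32] -> [-32]
  [16, -37, -7, -16, 34, -13, -21, -21] -> [16, -16, 34] -> [16, -16] -> [-16]
  [48, 47, -43, 30, 37, 36, 4, -35, 40] -> [48, 30, 36, 4, 40] -> [48, 30] -> [30]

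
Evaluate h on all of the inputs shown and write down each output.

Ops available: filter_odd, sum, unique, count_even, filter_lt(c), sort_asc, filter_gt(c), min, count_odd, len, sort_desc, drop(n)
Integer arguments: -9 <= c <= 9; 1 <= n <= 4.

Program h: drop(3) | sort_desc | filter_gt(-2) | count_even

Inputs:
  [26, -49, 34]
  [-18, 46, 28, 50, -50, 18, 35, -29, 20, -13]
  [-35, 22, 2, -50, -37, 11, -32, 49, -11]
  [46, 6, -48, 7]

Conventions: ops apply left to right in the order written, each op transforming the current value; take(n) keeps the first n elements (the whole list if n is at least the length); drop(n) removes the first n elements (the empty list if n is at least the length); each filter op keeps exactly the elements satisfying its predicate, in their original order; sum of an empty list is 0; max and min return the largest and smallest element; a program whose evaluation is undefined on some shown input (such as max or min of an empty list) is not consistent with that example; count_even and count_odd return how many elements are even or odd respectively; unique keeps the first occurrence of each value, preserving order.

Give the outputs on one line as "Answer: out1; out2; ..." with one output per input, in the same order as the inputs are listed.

Execution, op by op:
  [26, -49, 34] -> [] -> [] -> [] -> 0
  [-18, 46, 28, 50, -50, 18, 35, -29, 20, -13] -> [50, -50, 18, 35, -29, 20, -13] -> [50, 35, 20, 18, -13, -29, -50] -> [50, 35, 20, 18] -> 3
  [-35, 22, 2, -50, -37, 11, -32, 49, -11] -> [-50, -37, 11, -32, 49, -11] -> [49, 11, -11, -32, -37, -50] -> [49, 11] -> 0
  [46, 6, -48, 7] -> [7] -> [7] -> [7] -> 0

0; 3; 0; 0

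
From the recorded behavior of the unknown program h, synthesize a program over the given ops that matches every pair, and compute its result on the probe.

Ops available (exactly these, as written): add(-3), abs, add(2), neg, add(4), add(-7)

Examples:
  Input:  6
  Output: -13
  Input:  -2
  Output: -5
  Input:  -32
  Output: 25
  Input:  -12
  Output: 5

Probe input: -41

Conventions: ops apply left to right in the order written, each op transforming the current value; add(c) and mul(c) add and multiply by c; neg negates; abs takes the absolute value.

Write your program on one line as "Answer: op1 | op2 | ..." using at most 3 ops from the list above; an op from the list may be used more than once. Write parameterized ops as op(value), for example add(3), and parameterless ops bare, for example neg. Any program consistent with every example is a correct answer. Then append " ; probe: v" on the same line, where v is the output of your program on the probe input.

neg | add(-7) ; probe: 34

Check, running the answer program on each example:
  6 -> -6 -> -13
  -2 -> 2 -> -5
  -32 -> 32 -> 25
  -12 -> 12 -> 5
  probe: -41 -> 41 -> 34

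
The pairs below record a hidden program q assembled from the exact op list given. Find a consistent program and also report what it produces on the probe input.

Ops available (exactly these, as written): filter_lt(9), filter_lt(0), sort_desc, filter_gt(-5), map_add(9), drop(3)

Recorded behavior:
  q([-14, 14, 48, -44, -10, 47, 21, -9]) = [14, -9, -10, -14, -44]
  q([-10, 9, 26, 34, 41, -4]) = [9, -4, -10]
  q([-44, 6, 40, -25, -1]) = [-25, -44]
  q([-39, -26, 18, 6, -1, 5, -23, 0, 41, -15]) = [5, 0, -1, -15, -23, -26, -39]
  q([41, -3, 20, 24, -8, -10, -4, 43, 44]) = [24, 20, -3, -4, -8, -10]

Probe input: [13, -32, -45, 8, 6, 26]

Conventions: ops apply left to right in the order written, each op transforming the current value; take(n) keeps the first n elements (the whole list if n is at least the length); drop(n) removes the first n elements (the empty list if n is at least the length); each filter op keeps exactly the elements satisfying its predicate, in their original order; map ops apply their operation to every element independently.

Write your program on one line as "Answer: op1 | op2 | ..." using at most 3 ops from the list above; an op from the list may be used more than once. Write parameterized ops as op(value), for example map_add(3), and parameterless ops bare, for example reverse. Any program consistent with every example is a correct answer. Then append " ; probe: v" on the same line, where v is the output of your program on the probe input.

sort_desc | drop(3) ; probe: [6, -32, -45]

Check, running the answer program on each example:
  [-14, 14, 48, -44, -10, 47, 21, -9] -> [48, 47, 21, 14, -9, -10, -14, -44] -> [14, -9, -10, -14, -44]
  [-10, 9, 26, 34, 41, -4] -> [41, 34, 26, 9, -4, -10] -> [9, -4, -10]
  [-44, 6, 40, -25, -1] -> [40, 6, -1, -25, -44] -> [-25, -44]
  [-39, -26, 18, 6, -1, 5, -23, 0, 41, -15] -> [41, 18, 6, 5, 0, -1, -15, -23, -26, -39] -> [5, 0, -1, -15, -23, -26, -39]
  [41, -3, 20, 24, -8, -10, -4, 43, 44] -> [44, 43, 41, 24, 20, -3, -4, -8, -10] -> [24, 20, -3, -4, -8, -10]
  probe: [13, -32, -45, 8, 6, 26] -> [26, 13, 8, 6, -32, -45] -> [6, -32, -45]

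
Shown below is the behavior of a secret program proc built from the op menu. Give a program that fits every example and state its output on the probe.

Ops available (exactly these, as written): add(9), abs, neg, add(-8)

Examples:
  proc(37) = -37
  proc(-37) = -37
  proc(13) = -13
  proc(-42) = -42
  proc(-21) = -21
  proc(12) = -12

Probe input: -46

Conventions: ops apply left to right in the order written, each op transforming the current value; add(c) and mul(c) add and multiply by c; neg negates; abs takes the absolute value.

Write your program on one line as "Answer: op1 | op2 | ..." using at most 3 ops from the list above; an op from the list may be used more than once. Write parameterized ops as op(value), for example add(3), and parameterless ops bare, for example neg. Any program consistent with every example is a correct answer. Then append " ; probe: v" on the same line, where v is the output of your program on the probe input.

abs | neg ; probe: -46

Check, running the answer program on each example:
  37 -> 37 -> -37
  -37 -> 37 -> -37
  13 -> 13 -> -13
  -42 -> 42 -> -42
  -21 -> 21 -> -21
  12 -> 12 -> -12
  probe: -46 -> 46 -> -46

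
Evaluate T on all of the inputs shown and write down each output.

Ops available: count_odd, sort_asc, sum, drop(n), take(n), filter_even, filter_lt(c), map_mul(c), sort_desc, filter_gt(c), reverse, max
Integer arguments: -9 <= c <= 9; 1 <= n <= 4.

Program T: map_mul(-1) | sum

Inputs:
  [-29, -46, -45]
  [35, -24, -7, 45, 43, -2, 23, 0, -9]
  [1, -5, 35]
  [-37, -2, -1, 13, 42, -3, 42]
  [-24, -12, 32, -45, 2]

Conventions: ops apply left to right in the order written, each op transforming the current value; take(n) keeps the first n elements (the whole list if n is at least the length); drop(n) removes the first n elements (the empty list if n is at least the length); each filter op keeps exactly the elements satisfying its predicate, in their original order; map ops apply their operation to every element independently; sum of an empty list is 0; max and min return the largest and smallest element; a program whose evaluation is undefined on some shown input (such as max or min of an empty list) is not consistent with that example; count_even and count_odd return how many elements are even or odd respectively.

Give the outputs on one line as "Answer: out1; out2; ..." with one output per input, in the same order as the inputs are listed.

120; -104; -31; -54; 47

Execution, op by op:
  [-29, -46, -45] -> [29, 46, 45] -> 120
  [35, -24, -7, 45, 43, -2, 23, 0, -9] -> [-35, 24, 7, -45, -43, 2, -23, 0, 9] -> -104
  [1, -5, 35] -> [-1, 5, -35] -> -31
  [-37, -2, -1, 13, 42, -3, 42] -> [37, 2, 1, -13, -42, 3, -42] -> -54
  [-24, -12, 32, -45, 2] -> [24, 12, -32, 45, -2] -> 47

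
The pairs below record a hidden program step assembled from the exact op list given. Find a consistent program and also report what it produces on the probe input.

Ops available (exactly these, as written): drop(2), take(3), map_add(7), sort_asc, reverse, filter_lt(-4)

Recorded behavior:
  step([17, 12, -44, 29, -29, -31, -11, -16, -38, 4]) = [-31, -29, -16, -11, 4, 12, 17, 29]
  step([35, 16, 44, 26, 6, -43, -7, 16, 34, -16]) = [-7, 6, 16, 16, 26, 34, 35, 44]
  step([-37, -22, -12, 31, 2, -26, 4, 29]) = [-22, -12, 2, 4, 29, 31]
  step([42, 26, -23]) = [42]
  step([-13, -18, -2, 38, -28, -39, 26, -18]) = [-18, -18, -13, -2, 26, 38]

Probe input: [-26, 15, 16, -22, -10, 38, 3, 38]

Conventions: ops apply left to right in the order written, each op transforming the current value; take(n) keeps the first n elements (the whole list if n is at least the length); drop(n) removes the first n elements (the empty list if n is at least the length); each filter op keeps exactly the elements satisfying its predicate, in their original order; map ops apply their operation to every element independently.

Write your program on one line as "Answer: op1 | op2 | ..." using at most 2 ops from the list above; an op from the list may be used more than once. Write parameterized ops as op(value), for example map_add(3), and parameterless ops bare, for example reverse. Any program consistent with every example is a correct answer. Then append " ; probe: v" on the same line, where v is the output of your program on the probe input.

sort_asc | drop(2) ; probe: [-10, 3, 15, 16, 38, 38]

Check, running the answer program on each example:
  [17, 12, -44, 29, -29, -31, -11, -16, -38, 4] -> [-44, -38, -31, -29, -16, -11, 4, 12, 17, 29] -> [-31, -29, -16, -11, 4, 12, 17, 29]
  [35, 16, 44, 26, 6, -43, -7, 16, 34, -16] -> [-43, -16, -7, 6, 16, 16, 26, 34, 35, 44] -> [-7, 6, 16, 16, 26, 34, 35, 44]
  [-37, -22, -12, 31, 2, -26, 4, 29] -> [-37, -26, -22, -12, 2, 4, 29, 31] -> [-22, -12, 2, 4, 29, 31]
  [42, 26, -23] -> [-23, 26, 42] -> [42]
  [-13, -18, -2, 38, -28, -39, 26, -18] -> [-39, -28, -18, -18, -13, -2, 26, 38] -> [-18, -18, -13, -2, 26, 38]
  probe: [-26, 15, 16, -22, -10, 38, 3, 38] -> [-26, -22, -10, 3, 15, 16, 38, 38] -> [-10, 3, 15, 16, 38, 38]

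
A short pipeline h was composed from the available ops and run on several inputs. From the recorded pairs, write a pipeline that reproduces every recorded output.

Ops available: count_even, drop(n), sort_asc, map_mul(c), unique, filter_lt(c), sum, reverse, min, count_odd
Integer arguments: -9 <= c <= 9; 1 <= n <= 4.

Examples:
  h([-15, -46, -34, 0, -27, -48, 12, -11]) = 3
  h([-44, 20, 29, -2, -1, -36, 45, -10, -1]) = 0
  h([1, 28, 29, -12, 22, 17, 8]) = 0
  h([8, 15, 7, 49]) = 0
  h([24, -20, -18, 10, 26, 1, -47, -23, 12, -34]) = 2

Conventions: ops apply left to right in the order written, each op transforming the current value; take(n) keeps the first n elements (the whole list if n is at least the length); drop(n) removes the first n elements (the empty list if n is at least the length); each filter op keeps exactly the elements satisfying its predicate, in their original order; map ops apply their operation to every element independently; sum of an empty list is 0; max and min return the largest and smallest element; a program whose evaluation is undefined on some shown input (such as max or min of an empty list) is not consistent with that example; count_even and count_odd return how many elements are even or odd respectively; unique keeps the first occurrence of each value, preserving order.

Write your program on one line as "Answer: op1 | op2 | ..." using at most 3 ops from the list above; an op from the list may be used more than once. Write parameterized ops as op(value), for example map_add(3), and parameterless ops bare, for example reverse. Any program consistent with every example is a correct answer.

filter_lt(-6) | count_odd

Check, running the answer program on each example:
  [-15, -46, -34, 0, -27, -48, 12, -11] -> [-15, -46, -34, -27, -48, -11] -> 3
  [-44, 20, 29, -2, -1, -36, 45, -10, -1] -> [-44, -36, -10] -> 0
  [1, 28, 29, -12, 22, 17, 8] -> [-12] -> 0
  [8, 15, 7, 49] -> [] -> 0
  [24, -20, -18, 10, 26, 1, -47, -23, 12, -34] -> [-20, -18, -47, -23, -34] -> 2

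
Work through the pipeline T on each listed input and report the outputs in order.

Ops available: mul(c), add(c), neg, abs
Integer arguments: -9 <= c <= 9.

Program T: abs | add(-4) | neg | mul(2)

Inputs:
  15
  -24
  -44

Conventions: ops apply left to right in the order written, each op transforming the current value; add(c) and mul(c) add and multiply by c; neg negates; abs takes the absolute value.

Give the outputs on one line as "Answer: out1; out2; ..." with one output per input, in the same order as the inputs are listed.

-22; -40; -80

Execution, op by op:
  15 -> 15 -> 11 -> -11 -> -22
  -24 -> 24 -> 20 -> -20 -> -40
  -44 -> 44 -> 40 -> -40 -> -80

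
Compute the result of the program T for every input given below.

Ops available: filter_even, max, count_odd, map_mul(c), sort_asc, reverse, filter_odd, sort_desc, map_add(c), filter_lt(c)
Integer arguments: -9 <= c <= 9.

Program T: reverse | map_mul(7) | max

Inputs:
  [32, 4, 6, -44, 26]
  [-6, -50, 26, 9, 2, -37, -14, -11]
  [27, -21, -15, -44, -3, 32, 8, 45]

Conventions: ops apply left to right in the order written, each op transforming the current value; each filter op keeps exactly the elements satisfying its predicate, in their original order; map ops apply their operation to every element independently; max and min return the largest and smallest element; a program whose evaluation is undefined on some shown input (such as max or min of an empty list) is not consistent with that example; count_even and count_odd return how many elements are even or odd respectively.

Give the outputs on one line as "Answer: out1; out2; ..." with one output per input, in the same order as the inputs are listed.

224; 182; 315

Execution, op by op:
  [32, 4, 6, -44, 26] -> [26, -44, 6, 4, 32] -> [182, -308, 42, 28, 224] -> 224
  [-6, -50, 26, 9, 2, -37, -14, -11] -> [-11, -14, -37, 2, 9, 26, -50, -6] -> [-77, -98, -259, 14, 63, 182, -350, -42] -> 182
  [27, -21, -15, -44, -3, 32, 8, 45] -> [45, 8, 32, -3, -44, -15, -21, 27] -> [315, 56, 224, -21, -308, -105, -147, 189] -> 315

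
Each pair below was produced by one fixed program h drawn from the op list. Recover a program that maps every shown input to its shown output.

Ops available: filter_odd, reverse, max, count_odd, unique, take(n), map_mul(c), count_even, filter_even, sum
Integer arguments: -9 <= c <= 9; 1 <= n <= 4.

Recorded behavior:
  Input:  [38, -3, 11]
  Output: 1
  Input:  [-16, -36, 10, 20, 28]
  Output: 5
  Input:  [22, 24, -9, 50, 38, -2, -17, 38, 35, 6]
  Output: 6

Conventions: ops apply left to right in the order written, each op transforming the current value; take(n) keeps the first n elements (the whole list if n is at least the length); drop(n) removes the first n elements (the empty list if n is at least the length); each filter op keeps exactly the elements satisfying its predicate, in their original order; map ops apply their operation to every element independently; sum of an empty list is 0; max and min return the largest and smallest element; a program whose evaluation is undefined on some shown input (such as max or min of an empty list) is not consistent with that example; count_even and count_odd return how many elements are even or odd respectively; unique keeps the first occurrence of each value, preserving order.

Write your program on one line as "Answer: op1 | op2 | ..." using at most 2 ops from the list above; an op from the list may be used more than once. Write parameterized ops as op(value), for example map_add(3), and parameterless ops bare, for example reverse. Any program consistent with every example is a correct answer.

unique | count_even

Check, running the answer program on each example:
  [38, -3, 11] -> [38, -3, 11] -> 1
  [-16, -36, 10, 20, 28] -> [-16, -36, 10, 20, 28] -> 5
  [22, 24, -9, 50, 38, -2, -17, 38, 35, 6] -> [22, 24, -9, 50, 38, -2, -17, 35, 6] -> 6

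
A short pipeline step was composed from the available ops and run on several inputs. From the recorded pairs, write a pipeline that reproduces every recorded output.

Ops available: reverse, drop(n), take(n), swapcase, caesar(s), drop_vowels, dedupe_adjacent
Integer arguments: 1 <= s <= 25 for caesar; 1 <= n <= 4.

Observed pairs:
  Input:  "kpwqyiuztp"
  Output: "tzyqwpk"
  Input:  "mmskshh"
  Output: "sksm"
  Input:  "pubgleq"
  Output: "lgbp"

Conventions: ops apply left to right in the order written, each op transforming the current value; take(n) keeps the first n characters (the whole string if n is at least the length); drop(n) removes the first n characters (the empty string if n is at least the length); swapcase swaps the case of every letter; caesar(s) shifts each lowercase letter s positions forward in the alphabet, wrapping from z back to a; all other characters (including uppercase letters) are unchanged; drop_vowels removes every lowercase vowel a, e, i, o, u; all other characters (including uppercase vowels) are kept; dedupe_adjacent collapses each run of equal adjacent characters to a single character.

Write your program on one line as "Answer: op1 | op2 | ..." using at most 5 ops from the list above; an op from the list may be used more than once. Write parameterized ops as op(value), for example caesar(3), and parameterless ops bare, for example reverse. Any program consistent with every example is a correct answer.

dedupe_adjacent | drop_vowels | reverse | drop(1)

Check, running the answer program on each example:
  "kpwqyiuztp" -> "kpwqyiuztp" -> "kpwqyztp" -> "ptzyqwpk" -> "tzyqwpk"
  "mmskshh" -> "msksh" -> "msksh" -> "hsksm" -> "sksm"
  "pubgleq" -> "pubgleq" -> "pbglq" -> "qlgbp" -> "lgbp"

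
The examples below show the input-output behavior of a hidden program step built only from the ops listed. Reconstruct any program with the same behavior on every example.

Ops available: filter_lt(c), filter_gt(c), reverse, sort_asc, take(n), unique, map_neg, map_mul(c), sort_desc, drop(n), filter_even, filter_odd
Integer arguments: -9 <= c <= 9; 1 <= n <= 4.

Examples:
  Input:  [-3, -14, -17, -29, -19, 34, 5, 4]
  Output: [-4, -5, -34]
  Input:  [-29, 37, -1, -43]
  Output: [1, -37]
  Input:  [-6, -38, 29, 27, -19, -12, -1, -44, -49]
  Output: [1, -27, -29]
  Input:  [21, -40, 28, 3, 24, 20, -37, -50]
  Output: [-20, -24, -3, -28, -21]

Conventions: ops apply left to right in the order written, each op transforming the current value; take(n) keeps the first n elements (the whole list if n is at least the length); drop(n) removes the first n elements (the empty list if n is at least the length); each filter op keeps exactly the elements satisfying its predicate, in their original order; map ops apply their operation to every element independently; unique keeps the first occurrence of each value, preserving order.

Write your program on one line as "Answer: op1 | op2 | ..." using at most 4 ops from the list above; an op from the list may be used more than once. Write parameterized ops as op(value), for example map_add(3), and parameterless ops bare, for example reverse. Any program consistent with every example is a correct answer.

map_neg | reverse | filter_lt(2)

Check, running the answer program on each example:
  [-3, -14, -17, -29, -19, 34, 5, 4] -> [3, 14, 17, 29, 19, -34, -5, -4] -> [-4, -5, -34, 19, 29, 17, 14, 3] -> [-4, -5, -34]
  [-29, 37, -1, -43] -> [29, -37, 1, 43] -> [43, 1, -37, 29] -> [1, -37]
  [-6, -38, 29, 27, -19, -12, -1, -44, -49] -> [6, 38, -29, -27, 19, 12, 1, 44, 49] -> [49, 44, 1, 12, 19, -27, -29, 38, 6] -> [1, -27, -29]
  [21, -40, 28, 3, 24, 20, -37, -50] -> [-21, 40, -28, -3, -24, -20, 37, 50] -> [50, 37, -20, -24, -3, -28, 40, -21] -> [-20, -24, -3, -28, -21]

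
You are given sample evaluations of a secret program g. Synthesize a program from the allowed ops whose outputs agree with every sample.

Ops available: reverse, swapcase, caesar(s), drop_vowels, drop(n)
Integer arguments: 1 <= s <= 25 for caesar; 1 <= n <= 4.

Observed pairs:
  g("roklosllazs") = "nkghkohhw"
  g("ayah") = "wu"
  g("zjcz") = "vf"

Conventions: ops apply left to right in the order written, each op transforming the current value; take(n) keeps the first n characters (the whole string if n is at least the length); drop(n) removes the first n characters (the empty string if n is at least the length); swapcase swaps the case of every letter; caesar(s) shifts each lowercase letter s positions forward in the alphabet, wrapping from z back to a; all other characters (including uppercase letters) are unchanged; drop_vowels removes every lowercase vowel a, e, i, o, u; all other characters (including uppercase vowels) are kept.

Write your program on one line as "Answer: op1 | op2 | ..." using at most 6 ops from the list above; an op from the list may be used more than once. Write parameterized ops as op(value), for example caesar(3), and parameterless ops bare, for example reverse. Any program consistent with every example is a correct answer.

caesar(22) | reverse | swapcase | drop(2) | swapcase | reverse

Check, running the answer program on each example:
  "roklosllazs" -> "nkghkohhwvo" -> "ovwhhokhgkn" -> "OVWHHOKHGKN" -> "WHHOKHGKN" -> "whhokhgkn" -> "nkghkohhw"
  "ayah" -> "wuwd" -> "dwuw" -> "DWUW" -> "UW" -> "uw" -> "wu"
  "zjcz" -> "vfyv" -> "vyfv" -> "VYFV" -> "FV" -> "fv" -> "vf"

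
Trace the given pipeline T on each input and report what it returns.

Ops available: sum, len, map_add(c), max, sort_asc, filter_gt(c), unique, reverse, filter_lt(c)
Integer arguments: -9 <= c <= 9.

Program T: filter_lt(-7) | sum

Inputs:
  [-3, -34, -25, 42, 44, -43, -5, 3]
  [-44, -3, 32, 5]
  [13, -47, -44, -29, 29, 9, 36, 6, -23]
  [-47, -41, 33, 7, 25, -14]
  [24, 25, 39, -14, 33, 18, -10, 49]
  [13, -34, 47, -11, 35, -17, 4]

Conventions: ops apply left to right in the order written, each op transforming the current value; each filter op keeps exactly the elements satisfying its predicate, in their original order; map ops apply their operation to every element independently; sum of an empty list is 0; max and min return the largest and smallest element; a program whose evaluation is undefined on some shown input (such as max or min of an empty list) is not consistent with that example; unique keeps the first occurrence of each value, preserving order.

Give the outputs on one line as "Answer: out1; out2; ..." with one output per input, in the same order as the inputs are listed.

Execution, op by op:
  [-3, -34, -25, 42, 44, -43, -5, 3] -> [-34, -25, -43] -> -102
  [-44, -3, 32, 5] -> [-44] -> -44
  [13, -47, -44, -29, 29, 9, 36, 6, -23] -> [-47, -44, -29, -23] -> -143
  [-47, -41, 33, 7, 25, -14] -> [-47, -41, -14] -> -102
  [24, 25, 39, -14, 33, 18, -10, 49] -> [-14, -10] -> -24
  [13, -34, 47, -11, 35, -17, 4] -> [-34, -11, -17] -> -62

-102; -44; -143; -102; -24; -62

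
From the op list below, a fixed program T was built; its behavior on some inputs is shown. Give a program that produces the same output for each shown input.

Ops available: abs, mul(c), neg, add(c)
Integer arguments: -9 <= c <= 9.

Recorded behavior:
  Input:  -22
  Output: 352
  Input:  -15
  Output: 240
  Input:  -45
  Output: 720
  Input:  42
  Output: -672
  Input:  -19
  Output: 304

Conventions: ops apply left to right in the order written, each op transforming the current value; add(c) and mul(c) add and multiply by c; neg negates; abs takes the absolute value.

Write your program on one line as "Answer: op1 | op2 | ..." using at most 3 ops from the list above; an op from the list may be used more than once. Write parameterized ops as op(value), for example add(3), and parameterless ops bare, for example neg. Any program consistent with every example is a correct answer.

neg | mul(-8) | mul(-2)

Check, running the answer program on each example:
  -22 -> 22 -> -176 -> 352
  -15 -> 15 -> -120 -> 240
  -45 -> 45 -> -360 -> 720
  42 -> -42 -> 336 -> -672
  -19 -> 19 -> -152 -> 304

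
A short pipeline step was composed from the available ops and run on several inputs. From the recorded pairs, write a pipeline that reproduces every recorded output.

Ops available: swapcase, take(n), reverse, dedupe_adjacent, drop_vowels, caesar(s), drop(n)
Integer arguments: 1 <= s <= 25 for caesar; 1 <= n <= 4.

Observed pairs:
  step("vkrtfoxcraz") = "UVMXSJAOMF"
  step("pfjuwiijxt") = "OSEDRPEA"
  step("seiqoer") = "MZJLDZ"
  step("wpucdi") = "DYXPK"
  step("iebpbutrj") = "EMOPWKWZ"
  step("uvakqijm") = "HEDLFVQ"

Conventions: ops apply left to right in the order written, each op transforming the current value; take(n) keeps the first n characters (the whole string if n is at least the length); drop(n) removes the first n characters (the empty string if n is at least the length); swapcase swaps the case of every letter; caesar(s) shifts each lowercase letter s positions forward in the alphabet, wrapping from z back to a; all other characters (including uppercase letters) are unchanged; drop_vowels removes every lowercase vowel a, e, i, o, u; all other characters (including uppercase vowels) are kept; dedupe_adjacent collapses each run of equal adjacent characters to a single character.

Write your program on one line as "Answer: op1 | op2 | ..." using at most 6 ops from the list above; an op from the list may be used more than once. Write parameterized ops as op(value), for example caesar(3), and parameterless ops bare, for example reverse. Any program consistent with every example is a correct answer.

dedupe_adjacent | caesar(21) | drop(1) | reverse | swapcase

Check, running the answer program on each example:
  "vkrtfoxcraz" -> "vkrtfoxcraz" -> "qfmoajsxmvu" -> "fmoajsxmvu" -> "uvmxsjaomf" -> "UVMXSJAOMF"
  "pfjuwiijxt" -> "pfjuwijxt" -> "kaeprdeso" -> "aeprdeso" -> "osedrpea" -> "OSEDRPEA"
  "seiqoer" -> "seiqoer" -> "nzdljzm" -> "zdljzm" -> "mzjldz" -> "MZJLDZ"
  "wpucdi" -> "wpucdi" -> "rkpxyd" -> "kpxyd" -> "dyxpk" -> "DYXPK"
  "iebpbutrj" -> "iebpbutrj" -> "dzwkwpome" -> "zwkwpome" -> "emopwkwz" -> "EMOPWKWZ"
  "uvakqijm" -> "uvakqijm" -> "pqvfldeh" -> "qvfldeh" -> "hedlfvq" -> "HEDLFVQ"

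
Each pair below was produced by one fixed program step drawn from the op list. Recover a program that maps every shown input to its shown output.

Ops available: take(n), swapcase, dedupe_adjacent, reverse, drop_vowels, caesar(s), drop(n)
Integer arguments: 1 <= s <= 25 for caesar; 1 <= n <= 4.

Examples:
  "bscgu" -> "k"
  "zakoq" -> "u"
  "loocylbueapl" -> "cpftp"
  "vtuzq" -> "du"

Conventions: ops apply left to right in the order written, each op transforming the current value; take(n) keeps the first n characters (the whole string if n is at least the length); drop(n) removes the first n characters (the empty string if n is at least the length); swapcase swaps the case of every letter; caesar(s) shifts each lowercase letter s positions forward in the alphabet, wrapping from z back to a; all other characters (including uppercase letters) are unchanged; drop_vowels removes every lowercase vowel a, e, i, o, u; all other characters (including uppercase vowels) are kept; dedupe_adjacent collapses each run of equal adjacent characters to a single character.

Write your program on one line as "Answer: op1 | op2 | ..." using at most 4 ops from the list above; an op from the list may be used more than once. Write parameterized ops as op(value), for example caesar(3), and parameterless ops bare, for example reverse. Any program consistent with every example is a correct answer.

dedupe_adjacent | drop(3) | drop_vowels | caesar(4)

Check, running the answer program on each example:
  "bscgu" -> "bscgu" -> "gu" -> "g" -> "k"
  "zakoq" -> "zakoq" -> "oq" -> "q" -> "u"
  "loocylbueapl" -> "locylbueapl" -> "ylbueapl" -> "ylbpl" -> "cpftp"
  "vtuzq" -> "vtuzq" -> "zq" -> "zq" -> "du"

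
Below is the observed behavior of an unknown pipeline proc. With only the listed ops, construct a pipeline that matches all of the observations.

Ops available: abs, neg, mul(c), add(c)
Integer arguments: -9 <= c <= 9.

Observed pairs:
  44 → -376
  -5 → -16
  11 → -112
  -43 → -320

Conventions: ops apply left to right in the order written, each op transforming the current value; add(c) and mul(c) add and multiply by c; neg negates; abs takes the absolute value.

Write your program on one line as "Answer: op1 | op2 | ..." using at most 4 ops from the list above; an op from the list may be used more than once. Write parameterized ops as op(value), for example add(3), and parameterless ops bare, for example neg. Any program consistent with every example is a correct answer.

neg | add(-3) | abs | mul(-8)

Check, running the answer program on each example:
  44 -> -44 -> -47 -> 47 -> -376
  -5 -> 5 -> 2 -> 2 -> -16
  11 -> -11 -> -14 -> 14 -> -112
  -43 -> 43 -> 40 -> 40 -> -320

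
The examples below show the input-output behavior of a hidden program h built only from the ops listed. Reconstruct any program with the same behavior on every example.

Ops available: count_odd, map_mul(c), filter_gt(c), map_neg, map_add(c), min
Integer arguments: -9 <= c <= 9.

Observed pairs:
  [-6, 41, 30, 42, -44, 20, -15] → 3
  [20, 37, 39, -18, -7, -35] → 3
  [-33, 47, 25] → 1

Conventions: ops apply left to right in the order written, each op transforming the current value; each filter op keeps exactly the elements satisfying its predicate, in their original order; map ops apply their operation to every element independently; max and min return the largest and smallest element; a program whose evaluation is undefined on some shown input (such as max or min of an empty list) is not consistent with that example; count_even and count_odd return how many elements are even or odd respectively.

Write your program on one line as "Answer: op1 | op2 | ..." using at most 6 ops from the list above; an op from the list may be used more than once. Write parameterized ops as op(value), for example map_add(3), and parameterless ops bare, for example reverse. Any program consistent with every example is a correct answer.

map_mul(-8) | map_add(-5) | map_add(-2) | filter_gt(-9) | count_odd

Check, running the answer program on each example:
  [-6, 41, 30, 42, -44, 20, -15] -> [48, -328, -240, -336, 352, -160, 120] -> [43, -333, -245, -341, 347, -165, 115] -> [41, -335, -247, -343, 345, -167, 113] -> [41, 345, 113] -> 3
  [20, 37, 39, -18, -7, -35] -> [-160, -296, -312, 144, 56, 280] -> [-165, -301, -317, 139, 51, 275] -> [-167, -303, -319, 137, 49, 273] -> [137, 49, 273] -> 3
  [-33, 47, 25] -> [264, -376, -200] -> [259, -381, -205] -> [257, -383, -207] -> [257] -> 1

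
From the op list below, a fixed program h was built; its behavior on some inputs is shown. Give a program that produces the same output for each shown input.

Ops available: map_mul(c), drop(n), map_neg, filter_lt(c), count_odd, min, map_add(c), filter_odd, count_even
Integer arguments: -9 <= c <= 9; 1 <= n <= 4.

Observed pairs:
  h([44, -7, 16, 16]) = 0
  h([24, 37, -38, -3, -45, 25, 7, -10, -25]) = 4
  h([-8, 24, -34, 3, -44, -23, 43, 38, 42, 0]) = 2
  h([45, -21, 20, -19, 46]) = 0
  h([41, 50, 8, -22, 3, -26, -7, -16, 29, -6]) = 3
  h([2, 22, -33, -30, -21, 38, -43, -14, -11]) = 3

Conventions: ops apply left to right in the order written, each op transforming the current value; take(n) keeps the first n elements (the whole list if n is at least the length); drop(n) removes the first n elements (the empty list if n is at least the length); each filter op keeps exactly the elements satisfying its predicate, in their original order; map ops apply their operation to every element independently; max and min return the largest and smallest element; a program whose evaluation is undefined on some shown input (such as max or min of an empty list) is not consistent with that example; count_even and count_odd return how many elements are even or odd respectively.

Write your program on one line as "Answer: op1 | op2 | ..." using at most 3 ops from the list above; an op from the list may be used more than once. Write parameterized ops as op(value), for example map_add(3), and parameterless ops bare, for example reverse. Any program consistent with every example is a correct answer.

map_add(4) | drop(4) | count_odd

Check, running the answer program on each example:
  [44, -7, 16, 16] -> [48, -3, 20, 20] -> [] -> 0
  [24, 37, -38, -3, -45, 25, 7, -10, -25] -> [28, 41, -34, 1, -41, 29, 11, -6, -21] -> [-41, 29, 11, -6, -21] -> 4
  [-8, 24, -34, 3, -44, -23, 43, 38, 42, 0] -> [-4, 28, -30, 7, -40, -19, 47, 42, 46, 4] -> [-40, -19, 47, 42, 46, 4] -> 2
  [45, -21, 20, -19, 46] -> [49, -17, 24, -15, 50] -> [50] -> 0
  [41, 50, 8, -22, 3, -26, -7, -16, 29, -6] -> [45, 54, 12, -18, 7, -22, -3, -12, 33, -2] -> [7, -22, -3, -12, 33, -2] -> 3
  [2, 22, -33, -30, -21, 38, -43, -14, -11] -> [6, 26, -29, -26, -17, 42, -39, -10, -7] -> [-17, 42, -39, -10, -7] -> 3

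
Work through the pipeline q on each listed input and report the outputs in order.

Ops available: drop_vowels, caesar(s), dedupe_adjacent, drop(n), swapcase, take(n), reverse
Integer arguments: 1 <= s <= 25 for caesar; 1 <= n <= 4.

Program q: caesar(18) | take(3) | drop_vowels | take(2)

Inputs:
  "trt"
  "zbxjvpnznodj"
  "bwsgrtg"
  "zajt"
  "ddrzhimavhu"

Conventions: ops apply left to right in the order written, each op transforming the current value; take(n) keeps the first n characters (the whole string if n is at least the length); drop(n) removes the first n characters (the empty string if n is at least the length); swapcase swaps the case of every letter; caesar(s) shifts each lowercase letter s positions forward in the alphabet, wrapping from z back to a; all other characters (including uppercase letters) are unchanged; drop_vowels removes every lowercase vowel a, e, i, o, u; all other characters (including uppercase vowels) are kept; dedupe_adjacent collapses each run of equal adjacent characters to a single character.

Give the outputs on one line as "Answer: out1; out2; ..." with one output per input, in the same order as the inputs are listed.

"lj"; "rt"; "tk"; "rs"; "vv"

Execution, op by op:
  "trt" -> "ljl" -> "ljl" -> "ljl" -> "lj"
  "zbxjvpnznodj" -> "rtpbnhfrfgvb" -> "rtp" -> "rtp" -> "rt"
  "bwsgrtg" -> "tokyjly" -> "tok" -> "tk" -> "tk"
  "zajt" -> "rsbl" -> "rsb" -> "rsb" -> "rs"
  "ddrzhimavhu" -> "vvjrzaesnzm" -> "vvj" -> "vvj" -> "vv"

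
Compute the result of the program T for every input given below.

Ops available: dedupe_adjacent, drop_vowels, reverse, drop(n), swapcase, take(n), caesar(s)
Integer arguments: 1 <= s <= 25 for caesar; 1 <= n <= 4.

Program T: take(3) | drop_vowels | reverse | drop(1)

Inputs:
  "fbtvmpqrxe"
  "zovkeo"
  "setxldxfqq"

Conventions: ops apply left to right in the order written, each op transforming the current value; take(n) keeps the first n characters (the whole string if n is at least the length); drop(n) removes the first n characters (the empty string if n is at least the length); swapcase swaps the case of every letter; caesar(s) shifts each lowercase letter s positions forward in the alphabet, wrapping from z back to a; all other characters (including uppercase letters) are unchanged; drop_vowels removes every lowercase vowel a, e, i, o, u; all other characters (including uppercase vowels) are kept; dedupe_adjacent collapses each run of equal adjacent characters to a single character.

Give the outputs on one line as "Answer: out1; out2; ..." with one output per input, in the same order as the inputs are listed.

"bf"; "z"; "s"

Execution, op by op:
  "fbtvmpqrxe" -> "fbt" -> "fbt" -> "tbf" -> "bf"
  "zovkeo" -> "zov" -> "zv" -> "vz" -> "z"
  "setxldxfqq" -> "set" -> "st" -> "ts" -> "s"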